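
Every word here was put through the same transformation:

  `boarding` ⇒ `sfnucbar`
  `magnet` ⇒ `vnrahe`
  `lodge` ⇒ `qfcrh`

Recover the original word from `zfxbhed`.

society

b(1)→s(18) and o(14)→f(5) fit y≡5x+13 (mod 26); the inverse of 5 mod 26 is 21. Treating letters as 0–25, the rule is x ↦ 5x + 13 (mod 26).
Decoding zfxbhed: z(25)→21·(25−13)≡18=s; f(5)→21·(5−13)≡14=o; x(23)→21·(23−13)≡2=c; b(1)→21·(1−13)≡8=i; h(7)→21·(7−13)≡4=e; e(4)→21·(4−13)≡19=t; d(3)→21·(3−13)≡24=y (all mod 26).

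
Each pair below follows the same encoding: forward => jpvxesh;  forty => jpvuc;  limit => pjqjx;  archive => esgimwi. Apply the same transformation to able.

ecpf

The shifts repeat in a cycle of length 2: positions 0,1,… shift by +4, +1, then the pattern repeats.
For able: a+4=e, b+1=c, l+4=p, e+1=f.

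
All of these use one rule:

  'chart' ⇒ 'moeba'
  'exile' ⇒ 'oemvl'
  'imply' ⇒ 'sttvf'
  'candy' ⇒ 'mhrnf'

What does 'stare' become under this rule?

caebl

Shifts by position in chart: pos 0: c→m (+10), pos 1: h→o (+7), pos 2: a→e (+4), pos 3: r→b (+10), pos 4: t→a (+7) — repeating every 3. It's a Vigenère-style cipher with numeric key [10,7,4]: position i shifts by key[i mod 3].
Applying it to stare: s+10=c, t+7=a, a+4=e, r+10=b, e+7=l.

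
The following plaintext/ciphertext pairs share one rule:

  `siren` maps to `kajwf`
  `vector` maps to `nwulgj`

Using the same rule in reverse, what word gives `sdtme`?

album

Compare letters: s→k is +18, i→a is +18, r→j is +18 — a constant shift. Each letter is shifted forward by 18 in the alphabet (a Caesar shift of +18).
Decoding sdtme: s−18=a, d−18=l, t−18=b, m−18=u, e−18=m.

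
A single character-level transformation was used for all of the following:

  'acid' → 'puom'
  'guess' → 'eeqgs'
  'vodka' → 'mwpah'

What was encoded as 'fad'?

Two steps: reverse the string, then apply a Caesar shift of +12.
Reversing it on fad: shift back: f−12=t, a−12=o, d−12=r → tor; then reverse → rot.

rot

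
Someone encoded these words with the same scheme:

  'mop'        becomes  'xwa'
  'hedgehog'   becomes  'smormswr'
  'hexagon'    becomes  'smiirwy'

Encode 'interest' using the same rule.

The shift depends on letter class: consonant m→x is +11, but vowel o→w is +8. Two shifts are in play — +8 for a/e/i/o/u, +11 for every other letter.
Applying it to interest: i(vowel)+8=q, n(cons)+11=y, t(cons)+11=e, e(vowel)+8=m, r(cons)+11=c, e(vowel)+8=m, s(cons)+11=d, t(cons)+11=e.

qyemcmde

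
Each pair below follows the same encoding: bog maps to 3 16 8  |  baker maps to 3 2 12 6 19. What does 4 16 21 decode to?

cot

b is letter #2 and maps to 3: an offset of 1. The number is (letter's place in the alphabet, a=1) + 1.
Reversing it on 4 16 21: 4→(4−1)÷1=3=c, 16→(16−1)÷1=15=o, 21→(21−1)÷1=20=t.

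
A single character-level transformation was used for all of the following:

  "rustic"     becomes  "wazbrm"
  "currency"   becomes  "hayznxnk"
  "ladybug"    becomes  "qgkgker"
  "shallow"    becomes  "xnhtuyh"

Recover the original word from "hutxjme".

compact

Letter i (0-indexed) is shifted by i+5, so successive shifts are 5, 6, 7, ….
Reversing it on hutxjme: h−5=c, u−6=o, t−7=m, x−8=p, j−9=a, m−10=c, e−11=t.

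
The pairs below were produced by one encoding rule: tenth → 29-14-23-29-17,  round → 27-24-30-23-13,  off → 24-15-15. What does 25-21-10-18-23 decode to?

t is letter #20 and maps to 29: an offset of 9. Each letter is replaced by its alphabet position (a=1..z=26) + 9.
Reversing it on 25-21-10-18-23: 25→(25−9)÷1=16=p, 21→(21−9)÷1=12=l, 10→(10−9)÷1=1=a, 18→(18−9)÷1=9=i, 23→(23−9)÷1=14=n.

plain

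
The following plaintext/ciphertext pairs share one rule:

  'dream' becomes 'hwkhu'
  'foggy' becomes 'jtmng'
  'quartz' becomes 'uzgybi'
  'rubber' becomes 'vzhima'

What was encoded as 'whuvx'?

The shift increases by 1 at each position, starting from +4: 4, 5, 6, ….
Undoing it on whuvx: w−4=s, h−5=c, u−6=o, v−7=o, x−8=p.

scoop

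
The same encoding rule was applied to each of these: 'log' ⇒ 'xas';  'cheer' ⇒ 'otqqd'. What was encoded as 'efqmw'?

Compare letters: l→x is +12, o→a is +12, g→s is +12 — a constant shift. This is a Caesar cipher with shift 12.
Decoding efqmw: e−12=s, f−12=t, q−12=e, m−12=a, w−12=k.

steak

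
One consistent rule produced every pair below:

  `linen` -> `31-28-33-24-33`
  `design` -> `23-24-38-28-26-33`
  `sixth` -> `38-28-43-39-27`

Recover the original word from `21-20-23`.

bad

l is letter #12 and maps to 31: an offset of 19. The number is (letter's place in the alphabet, a=1) + 19.
Undoing it on 21-20-23: 21→(21−19)÷1=2=b, 20→(20−19)÷1=1=a, 23→(23−19)÷1=4=d.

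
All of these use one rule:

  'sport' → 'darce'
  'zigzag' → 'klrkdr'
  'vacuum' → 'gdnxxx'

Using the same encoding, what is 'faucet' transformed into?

qdxnhe

Vowels shift forward by 3 and consonants shift forward by 11.
Applying it to faucet: f(cons)+11=q, a(vowel)+3=d, u(vowel)+3=x, c(cons)+11=n, e(vowel)+3=h, t(cons)+11=e.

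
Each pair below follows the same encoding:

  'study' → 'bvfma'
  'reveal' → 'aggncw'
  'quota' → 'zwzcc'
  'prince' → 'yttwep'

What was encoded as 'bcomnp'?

Shifts by position in study: pos 0: s→b (+9), pos 1: t→v (+2), pos 2: u→f (+11), pos 3: d→m (+9), pos 4: y→a (+2) — repeating every 3. It's a Vigenère-style cipher with numeric key [9,2,11]: position i shifts by key[i mod 3].
Decoding bcomnp: b−9=s, c−2=a, o−11=d, m−9=d, n−2=l, p−11=e.

saddle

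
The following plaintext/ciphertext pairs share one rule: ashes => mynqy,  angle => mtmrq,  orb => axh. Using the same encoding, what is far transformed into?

lmx

The shift depends on letter class: consonant s→y is +6, but vowel a→m is +12. The rule splits by letter class: vowels +12, consonants +6.
On far: f(cons)+6=l, a(vowel)+12=m, r(cons)+6=x.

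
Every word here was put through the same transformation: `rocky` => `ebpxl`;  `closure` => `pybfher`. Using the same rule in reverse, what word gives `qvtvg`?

digit

Compare letters: r→e is +13, o→b is +13, c→p is +13 — a constant shift. It's a constant shift of +13 (ROT13).
Decoding qvtvg: q−13=d, v−13=i, t−13=g, v−13=i, g−13=t.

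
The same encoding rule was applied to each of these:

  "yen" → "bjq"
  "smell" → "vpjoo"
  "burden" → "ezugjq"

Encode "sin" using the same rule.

vnq

The rule splits by letter class: vowels +5, consonants +3.
On sin: s(cons)+3=v, i(vowel)+5=n, n(cons)+3=q.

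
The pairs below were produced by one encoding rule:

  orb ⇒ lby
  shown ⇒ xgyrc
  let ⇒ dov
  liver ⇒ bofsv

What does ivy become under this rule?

ifs

The output letters match the input read backwards, each shifted +10: orb reversed is bro. Two steps: reverse the string, then apply a Caesar shift of +10.
For ivy: reverse → yvi; then shift: y+10=i, v+10=f, i+10=s.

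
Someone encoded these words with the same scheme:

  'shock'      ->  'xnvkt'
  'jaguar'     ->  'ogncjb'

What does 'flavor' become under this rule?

krhdxb

In shock: s→x is +5, h→n is +6, o→v is +7, c→k is +8 — the shift increases by 1 each position. Each letter shifts forward by (position + 5), i.e. 5, 6, 7, … — the shift grows by one for each successive letter.
On flavor: f+5=k, l+6=r, a+7=h, v+8=d, o+9=x, r+10=b.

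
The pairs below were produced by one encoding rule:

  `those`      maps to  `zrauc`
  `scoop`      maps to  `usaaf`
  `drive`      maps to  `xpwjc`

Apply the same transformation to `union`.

evwav

t(19)→z(25) and h(7)→r(17) fit y≡5x+8 (mod 26); the inverse of 5 mod 26 is 21. Treating letters as 0–25, the rule is x ↦ 5x + 8 (mod 26).
Applying it to union: u(20)→5·20+8≡4=e; n(13)→5·13+8≡21=v; i(8)→5·8+8≡22=w; o(14)→5·14+8≡0=a; n(13)→5·13+8≡21=v (all mod 26).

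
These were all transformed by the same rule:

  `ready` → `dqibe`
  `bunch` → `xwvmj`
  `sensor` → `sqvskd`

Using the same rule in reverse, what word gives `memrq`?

cycle

r(17)→d(3) and e(4)→q(16) fit y≡15x+8 (mod 26); the inverse of 15 mod 26 is 7. Each letter's alphabet position (a=0..z=25) is mapped through 15·x+8 mod 26 — an affine cipher.
Undoing it on memrq: m(12)→7·(12−8)≡2=c; e(4)→7·(4−8)≡24=y; m(12)→7·(12−8)≡2=c; r(17)→7·(17−8)≡11=l; q(16)→7·(16−8)≡4=e (all mod 26).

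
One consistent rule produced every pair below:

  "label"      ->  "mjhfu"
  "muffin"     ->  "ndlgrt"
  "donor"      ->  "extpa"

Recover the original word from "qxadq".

A repeating key of period 3 is used — shifts +1, +9, +6 over and over.
Undoing it on qxadq: q−1=p, x−9=o, a−6=u, d−1=c, q−9=h.

pouch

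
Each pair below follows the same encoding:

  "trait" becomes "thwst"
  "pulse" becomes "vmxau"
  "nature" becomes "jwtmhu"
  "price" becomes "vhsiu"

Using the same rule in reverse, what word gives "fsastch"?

visitor

t(19)→t(19) and r(17)→h(7) fit y≡19x+22 (mod 26); the inverse of 19 mod 26 is 11. Each letter's alphabet position (a=0..z=25) is mapped through 19·x+22 mod 26 — an affine cipher.
Decoding fsastch: f(5)→11·(5−22)≡21=v; s(18)→11·(18−22)≡8=i; a(0)→11·(0−22)≡18=s; s(18)→11·(18−22)≡8=i; t(19)→11·(19−22)≡19=t; c(2)→11·(2−22)≡14=o; h(7)→11·(7−22)≡17=r (all mod 26).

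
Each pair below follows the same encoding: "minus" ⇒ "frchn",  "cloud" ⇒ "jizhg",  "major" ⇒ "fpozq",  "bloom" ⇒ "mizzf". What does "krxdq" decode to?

This is an affine cipher: with a=0,…,z=25, each position x becomes (23x+15) mod 26.
Undoing it on krxdq: k(10)→17·(10−15)≡19=t; r(17)→17·(17−15)≡8=i; x(23)→17·(23−15)≡6=g; d(3)→17·(3−15)≡4=e; q(16)→17·(16−15)≡17=r (all mod 26).

tiger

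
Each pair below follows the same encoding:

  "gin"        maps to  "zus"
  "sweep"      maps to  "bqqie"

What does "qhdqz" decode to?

nerve

Two steps: reverse the string, then apply a Caesar shift of +12.
Decoding qhdqz: shift back: q−12=e, h−12=v, d−12=r, q−12=e, z−12=n → evren; then reverse → nerve.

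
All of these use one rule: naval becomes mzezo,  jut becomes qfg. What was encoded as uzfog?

fault

Each pair mirrors across the alphabet (n↔m, a↔z, v↔e): positions sum to 25. Each letter is replaced by its mirror in the alphabet: a↔z, b↔y, c↔x, and so on (the Atbash cipher).
Decoding uzfog: u↔f, z↔a, f↔u, o↔l, g↔t.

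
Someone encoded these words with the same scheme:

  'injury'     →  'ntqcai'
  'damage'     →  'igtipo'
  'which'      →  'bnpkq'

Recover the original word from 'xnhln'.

shade

In injury: i→n is +5, n→t is +6, j→q is +7, u→c is +8 — the shift increases by 1 each position. The shift increases by 1 at each position, starting from +5: 5, 6, 7, ….
Undoing it on xnhln: x−5=s, n−6=h, h−7=a, l−8=d, n−9=e.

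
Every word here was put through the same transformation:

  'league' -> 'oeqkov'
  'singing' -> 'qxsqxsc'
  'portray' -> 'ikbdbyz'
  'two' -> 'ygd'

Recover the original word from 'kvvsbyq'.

gorilla

The output letters match the input read backwards, each shifted +10: league reversed is eugael. The word is reversed, then every letter is shifted forward by 10.
Reversing it on kvvsbyq: shift back: k−10=a, v−10=l, v−10=l, s−10=i, b−10=r, y−10=o, q−10=g → allirog; then reverse → gorilla.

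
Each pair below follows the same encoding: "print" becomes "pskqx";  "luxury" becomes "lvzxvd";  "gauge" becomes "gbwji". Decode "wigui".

where

In print: p→p is +0, r→s is +1, i→k is +2, n→q is +3 — the shift increases by 1 each position. Letter i (0-indexed) is shifted by i+0, so successive shifts are 0, 1, 2, ….
Undoing it on wigui: w−0=w, i−1=h, g−2=e, u−3=r, i−4=e.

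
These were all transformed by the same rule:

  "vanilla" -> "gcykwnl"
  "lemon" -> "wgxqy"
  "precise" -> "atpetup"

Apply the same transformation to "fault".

It's a Vigenère-style cipher with numeric key [11,2]: position i shifts by key[i mod 2].
For fault: f+11=q, a+2=c, u+11=f, l+2=n, t+11=e.

qcfne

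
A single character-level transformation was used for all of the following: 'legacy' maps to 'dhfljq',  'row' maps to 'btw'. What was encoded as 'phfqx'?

slack

The output letters match the input read backwards, each shifted +5: legacy reversed is ycagel. Two steps: reverse the string, then apply a Caesar shift of +5.
Undoing it on phfqx: shift back: p−5=k, h−5=c, f−5=a, q−5=l, x−5=s → kcals; then reverse → slack.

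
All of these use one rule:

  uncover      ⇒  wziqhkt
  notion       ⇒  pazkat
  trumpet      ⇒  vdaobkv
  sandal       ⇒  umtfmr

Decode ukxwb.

syrup

Shifts by position in uncover: pos 0: u→w (+2), pos 1: n→z (+12), pos 2: c→i (+6), pos 3: o→q (+2), pos 4: v→h (+12), pos 5: e→k (+6) — repeating every 3. A repeating key of period 3 is used — shifts +2, +12, +6 over and over.
Undoing it on ukxwb: u−2=s, k−12=y, x−6=r, w−2=u, b−12=p.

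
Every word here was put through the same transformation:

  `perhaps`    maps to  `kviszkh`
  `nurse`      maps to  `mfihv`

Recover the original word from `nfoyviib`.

mulberry

Each pair mirrors across the alphabet (p↔k, e↔v, r↔i): positions sum to 25. Letters are reflected about the middle of the alphabet (position → 25−position): Atbash.
Decoding nfoyviib: n↔m, f↔u, o↔l, y↔b, v↔e, i↔r, i↔r, b↔y.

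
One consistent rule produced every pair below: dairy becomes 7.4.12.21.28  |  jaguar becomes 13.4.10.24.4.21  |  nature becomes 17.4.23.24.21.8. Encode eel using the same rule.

8.8.15

Each letter is replaced by its alphabet position (a=1..z=26) + 3.
For eel: e=5→8, e=5→8, l=12→15.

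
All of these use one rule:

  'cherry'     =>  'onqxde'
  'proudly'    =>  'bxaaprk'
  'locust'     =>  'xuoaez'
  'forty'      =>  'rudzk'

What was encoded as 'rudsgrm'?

Shifts by position in cherry: pos 0: c→o (+12), pos 1: h→n (+6), pos 2: e→q (+12), pos 3: r→x (+6) — repeating every 2. It's a Vigenère-style cipher with numeric key [12,6]: position i shifts by key[i mod 2].
Undoing it on rudsgrm: r−12=f, u−6=o, d−12=r, s−6=m, g−12=u, r−6=l, m−12=a.

formula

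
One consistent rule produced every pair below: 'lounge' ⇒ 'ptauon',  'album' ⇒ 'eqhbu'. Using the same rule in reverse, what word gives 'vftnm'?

In lounge: l→p is +4, o→t is +5, u→a is +6, n→u is +7 — the shift increases by 1 each position. Letter i (0-indexed) is shifted by i+4, so successive shifts are 4, 5, 6, ….
Reversing it on vftnm: v−4=r, f−5=a, t−6=n, n−7=g, m−8=e.

range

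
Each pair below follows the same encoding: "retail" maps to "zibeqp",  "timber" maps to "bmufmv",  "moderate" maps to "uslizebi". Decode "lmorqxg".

Shifts by position in retail: pos 0: r→z (+8), pos 1: e→i (+4), pos 2: t→b (+8), pos 3: a→e (+4) — repeating every 2. A repeating key of period 2 is used — shifts +8, +4 over and over.
Reversing it on lmorqxg: l−8=d, m−4=i, o−8=g, r−4=n, q−8=i, x−4=t, g−8=y.

dignity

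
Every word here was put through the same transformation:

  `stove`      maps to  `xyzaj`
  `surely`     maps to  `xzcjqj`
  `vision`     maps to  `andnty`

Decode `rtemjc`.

Shifts by position in stove: pos 0: s→x (+5), pos 1: t→y (+5), pos 2: o→z (+11), pos 3: v→a (+5), pos 4: e→j (+5) — repeating every 3. The shifts repeat in a cycle of length 3: positions 0,1,… shift by +5, +5, +11, then the pattern repeats.
Decoding rtemjc: r−5=m, t−5=o, e−11=t, m−5=h, j−5=e, c−11=r.

mother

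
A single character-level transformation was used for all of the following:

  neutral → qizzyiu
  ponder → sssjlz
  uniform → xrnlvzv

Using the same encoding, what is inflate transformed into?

The shift increases by 1 at each position, starting from +3: 3, 4, 5, ….
On inflate: i+3=l, n+4=r, f+5=k, l+6=r, a+7=h, t+8=b, e+9=n.

lrkrhbn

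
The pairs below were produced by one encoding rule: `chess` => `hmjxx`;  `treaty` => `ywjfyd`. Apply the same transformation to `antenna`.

Compare letters: c→h is +5, h→m is +5, e→j is +5 — a constant shift. This is a Caesar cipher with shift 5.
For antenna: a+5=f, n+5=s, t+5=y, e+5=j, n+5=s, n+5=s, a+5=f.

fsyjssf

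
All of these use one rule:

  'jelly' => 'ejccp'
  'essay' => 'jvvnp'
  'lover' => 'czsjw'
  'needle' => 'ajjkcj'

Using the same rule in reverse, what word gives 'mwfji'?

brief

j(9)→e(4) and e(4)→j(9) fit y≡25x+13 (mod 26); the inverse of 25 mod 26 is 25. This is an affine cipher: with a=0,…,z=25, each position x becomes (25x+13) mod 26.
Reversing it on mwfji: m(12)→25·(12−13)≡1=b; w(22)→25·(22−13)≡17=r; f(5)→25·(5−13)≡8=i; j(9)→25·(9−13)≡4=e; i(8)→25·(8−13)≡5=f (all mod 26).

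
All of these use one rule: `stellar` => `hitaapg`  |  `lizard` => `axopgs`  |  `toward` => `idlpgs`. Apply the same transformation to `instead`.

xchitps

Every letter moves 15 places later in the alphabet, wrapping around z→a.
On instead: i+15=x, n+15=c, s+15=h, t+15=i, e+15=t, a+15=p, d+15=s.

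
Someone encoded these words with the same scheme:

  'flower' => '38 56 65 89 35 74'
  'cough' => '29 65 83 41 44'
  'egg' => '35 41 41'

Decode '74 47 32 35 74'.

f(#6)→38 and l(#12)→56: differences scale by 3, so n = 3·pos + 20. Each letter becomes 3×(its alphabet position, a=1..z=26) + 20.
Undoing it on 74 47 32 35 74: 74→(74−20)÷3=18=r, 47→(47−20)÷3=9=i, 32→(32−20)÷3=4=d, 35→(35−20)÷3=5=e, 74→(74−20)÷3=18=r.

rider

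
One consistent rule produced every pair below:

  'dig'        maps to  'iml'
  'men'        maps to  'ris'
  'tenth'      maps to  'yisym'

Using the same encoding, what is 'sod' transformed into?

xsi

Two shifts are in play — +4 for a/e/i/o/u, +5 for every other letter.
Applying it to sod: s(cons)+5=x, o(vowel)+4=s, d(cons)+5=i.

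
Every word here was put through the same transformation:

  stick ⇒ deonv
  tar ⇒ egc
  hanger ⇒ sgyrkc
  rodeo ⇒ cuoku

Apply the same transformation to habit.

The shift depends on letter class: consonant s→d is +11, but vowel i→o is +6. The rule splits by letter class: vowels +6, consonants +11.
For habit: h(cons)+11=s, a(vowel)+6=g, b(cons)+11=m, i(vowel)+6=o, t(cons)+11=e.

sgmoe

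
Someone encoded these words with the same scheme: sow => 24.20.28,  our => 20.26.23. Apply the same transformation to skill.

24.16.14.17.17

s is letter #19 and maps to 24: an offset of 5. The number is (letter's place in the alphabet, a=1) + 5.
On skill: s=19→24, k=11→16, i=9→14, l=12→17, l=12→17.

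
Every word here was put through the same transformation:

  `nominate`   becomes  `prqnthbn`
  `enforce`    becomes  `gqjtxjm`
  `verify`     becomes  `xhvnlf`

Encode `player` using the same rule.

roedky

Each letter shifts forward by (position + 2), i.e. 2, 3, 4, … — the shift grows by one for each successive letter.
Applying it to player: p+2=r, l+3=o, a+4=e, y+5=d, e+6=k, r+7=y.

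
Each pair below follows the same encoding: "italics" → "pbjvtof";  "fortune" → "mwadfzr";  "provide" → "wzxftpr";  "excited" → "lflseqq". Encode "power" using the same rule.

wwfoc

In italics: i→p is +7, t→b is +8, a→j is +9, l→v is +10 — the shift increases by 1 each position. The shift increases by 1 at each position, starting from +7: 7, 8, 9, ….
For power: p+7=w, o+8=w, w+9=f, e+10=o, r+11=c.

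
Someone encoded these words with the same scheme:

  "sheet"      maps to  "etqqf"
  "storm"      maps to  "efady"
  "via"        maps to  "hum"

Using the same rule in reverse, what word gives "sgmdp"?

guard

Compare letters: s→e is +12, h→t is +12, e→q is +12 — a constant shift. Each letter is shifted forward by 12 in the alphabet (a Caesar shift of +12).
Decoding sgmdp: s−12=g, g−12=u, m−12=a, d−12=r, p−12=d.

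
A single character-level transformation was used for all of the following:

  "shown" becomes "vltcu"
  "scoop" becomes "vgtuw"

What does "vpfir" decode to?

In shown: s→v is +3, h→l is +4, o→t is +5, w→c is +6 — the shift increases by 1 each position. Letter i (0-indexed) is shifted by i+3, so successive shifts are 3, 4, 5, ….
Reversing it on vpfir: v−3=s, p−4=l, f−5=a, i−6=c, r−7=k.

slack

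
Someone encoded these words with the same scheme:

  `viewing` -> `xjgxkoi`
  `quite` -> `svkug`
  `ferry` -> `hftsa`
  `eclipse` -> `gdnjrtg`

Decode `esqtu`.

cross

Shifts by position in viewing: pos 0: v→x (+2), pos 1: i→j (+1), pos 2: e→g (+2), pos 3: w→x (+1) — repeating every 2. A repeating key of period 2 is used — shifts +2, +1 over and over.
Decoding esqtu: e−2=c, s−1=r, q−2=o, t−1=s, u−2=s.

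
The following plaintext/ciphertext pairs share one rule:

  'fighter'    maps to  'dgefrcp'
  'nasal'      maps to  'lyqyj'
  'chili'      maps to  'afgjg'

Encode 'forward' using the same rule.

dmpuypb

Compare letters: f→d is +24, i→g is +24, g→e is +24 — a constant shift. Every letter moves 24 places later in the alphabet, wrapping around z→a.
On forward: f+24=d, o+24=m, r+24=p, w+24=u, a+24=y, r+24=p, d+24=b.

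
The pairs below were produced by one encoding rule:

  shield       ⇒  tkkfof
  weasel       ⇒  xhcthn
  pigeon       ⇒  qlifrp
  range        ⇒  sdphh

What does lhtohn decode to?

The shifts repeat in a cycle of length 3: positions 0,1,… shift by +1, +3, +2, then the pattern repeats.
Decoding lhtohn: l−1=k, h−3=e, t−2=r, o−1=n, h−3=e, n−2=l.

kernel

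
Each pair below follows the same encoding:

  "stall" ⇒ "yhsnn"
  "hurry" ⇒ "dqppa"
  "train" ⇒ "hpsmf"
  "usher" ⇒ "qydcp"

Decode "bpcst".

s(18)→y(24) and t(19)→h(7) fit y≡9x+18 (mod 26); the inverse of 9 mod 26 is 3. Treating letters as 0–25, the rule is x ↦ 9x + 18 (mod 26).
Reversing it on bpcst: b(1)→3·(1−18)≡1=b; p(15)→3·(15−18)≡17=r; c(2)→3·(2−18)≡4=e; s(18)→3·(18−18)≡0=a; t(19)→3·(19−18)≡3=d (all mod 26).

bread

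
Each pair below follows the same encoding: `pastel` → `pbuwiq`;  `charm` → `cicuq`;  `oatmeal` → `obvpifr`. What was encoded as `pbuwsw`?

pastor

In pastel: p→p is +0, a→b is +1, s→u is +2, t→w is +3 — the shift increases by 1 each position. Each letter shifts forward by its position index (0, 1, 2, …) — the shift grows by one for each successive letter.
Reversing it on pbuwsw: p−0=p, b−1=a, u−2=s, w−3=t, s−4=o, w−5=r.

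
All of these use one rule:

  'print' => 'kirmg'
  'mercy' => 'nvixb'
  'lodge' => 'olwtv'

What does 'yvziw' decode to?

Each pair mirrors across the alphabet (p↔k, r↔i, i↔r): positions sum to 25. Letters are reflected about the middle of the alphabet (position → 25−position): Atbash.
Decoding yvziw: y↔b, v↔e, z↔a, i↔r, w↔d.

beard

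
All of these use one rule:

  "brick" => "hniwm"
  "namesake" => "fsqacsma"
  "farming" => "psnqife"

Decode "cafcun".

sensor

b(1)→h(7) and r(17)→n(13) fit y≡15x+18 (mod 26); the inverse of 15 mod 26 is 7. This is an affine cipher: with a=0,…,z=25, each position x becomes (15x+18) mod 26.
Reversing it on cafcun: c(2)→7·(2−18)≡18=s; a(0)→7·(0−18)≡4=e; f(5)→7·(5−18)≡13=n; c(2)→7·(2−18)≡18=s; u(20)→7·(20−18)≡14=o; n(13)→7·(13−18)≡17=r (all mod 26).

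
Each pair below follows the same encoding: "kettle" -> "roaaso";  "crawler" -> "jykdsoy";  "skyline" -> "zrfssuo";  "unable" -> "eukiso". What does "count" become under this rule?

jyeua

The shift depends on letter class: consonant k→r is +7, but vowel e→o is +10. Vowels shift forward by 10 and consonants shift forward by 7.
For count: c(cons)+7=j, o(vowel)+10=y, u(vowel)+10=e, n(cons)+7=u, t(cons)+7=a.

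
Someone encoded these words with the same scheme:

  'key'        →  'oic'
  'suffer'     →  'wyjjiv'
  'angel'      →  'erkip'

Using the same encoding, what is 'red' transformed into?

It's a constant shift of +4 (ROT4).
Applying it to red: r+4=v, e+4=i, d+4=h.

vih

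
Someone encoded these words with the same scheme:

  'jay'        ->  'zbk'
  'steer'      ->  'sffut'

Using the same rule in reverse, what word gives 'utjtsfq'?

persist

The output letters match the input read backwards, each shifted +1: jay reversed is yaj. Two steps: reverse the string, then apply a Caesar shift of +1.
Decoding utjtsfq: shift back: u−1=t, t−1=s, j−1=i, t−1=s, s−1=r, f−1=e, q−1=p → tsisrep; then reverse → persist.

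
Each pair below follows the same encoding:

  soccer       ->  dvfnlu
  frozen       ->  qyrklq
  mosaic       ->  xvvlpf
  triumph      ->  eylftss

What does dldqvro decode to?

It's a Vigenère-style cipher with numeric key [11,7,3]: position i shifts by key[i mod 3].
Decoding dldqvro: d−11=s, l−7=e, d−3=a, q−11=f, v−7=o, r−3=o, o−11=d.

seafood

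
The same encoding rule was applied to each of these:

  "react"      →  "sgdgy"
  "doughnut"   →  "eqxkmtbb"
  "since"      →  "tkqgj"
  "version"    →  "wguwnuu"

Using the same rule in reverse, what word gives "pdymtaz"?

obvious

The shift increases by 1 at each position, starting from +1: 1, 2, 3, ….
Decoding pdymtaz: p−1=o, d−2=b, y−3=v, m−4=i, t−5=o, a−6=u, z−7=s.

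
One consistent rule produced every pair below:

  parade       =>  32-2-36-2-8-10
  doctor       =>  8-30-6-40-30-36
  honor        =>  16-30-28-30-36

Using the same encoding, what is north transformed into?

p(#16)→32 and a(#1)→2: differences scale by 2, so n = 2·pos + 0. The formula is n = 2×(alphabet index, a=1).
For north: n=14→28, o=15→30, r=18→36, t=20→40, h=8→16.

28-30-36-40-16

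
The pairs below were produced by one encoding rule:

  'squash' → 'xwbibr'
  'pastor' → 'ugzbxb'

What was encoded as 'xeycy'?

In squash: s→x is +5, q→w is +6, u→b is +7, a→i is +8 — the shift increases by 1 each position. Each letter shifts forward by (position + 5), i.e. 5, 6, 7, … — the shift grows by one for each successive letter.
Decoding xeycy: x−5=s, e−6=y, y−7=r, c−8=u, y−9=p.

syrup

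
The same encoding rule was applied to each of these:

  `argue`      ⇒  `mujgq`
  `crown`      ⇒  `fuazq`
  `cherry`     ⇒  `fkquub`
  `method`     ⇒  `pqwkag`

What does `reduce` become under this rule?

Vowels shift forward by 12 and consonants shift forward by 3.
On reduce: r(cons)+3=u, e(vowel)+12=q, d(cons)+3=g, u(vowel)+12=g, c(cons)+3=f, e(vowel)+12=q.

uqggfq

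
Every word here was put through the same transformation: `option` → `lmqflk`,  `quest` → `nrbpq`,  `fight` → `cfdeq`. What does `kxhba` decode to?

Compare letters: o→l is +23, p→m is +23, t→q is +23 — a constant shift. Every letter moves 23 places later in the alphabet, wrapping around z→a.
Undoing it on kxhba: k−23=n, x−23=a, h−23=k, b−23=e, a−23=d.

naked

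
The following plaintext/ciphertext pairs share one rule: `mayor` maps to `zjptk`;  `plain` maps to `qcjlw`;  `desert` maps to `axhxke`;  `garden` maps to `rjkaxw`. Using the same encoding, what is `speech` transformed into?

hqxxdo

m(12)→z(25) and a(0)→j(9) fit y≡23x+9 (mod 26); the inverse of 23 mod 26 is 17. This is an affine cipher: with a=0,…,z=25, each position x becomes (23x+9) mod 26.
For speech: s(18)→23·18+9≡7=h; p(15)→23·15+9≡16=q; e(4)→23·4+9≡23=x; e(4)→23·4+9≡23=x; c(2)→23·2+9≡3=d; h(7)→23·7+9≡14=o (all mod 26).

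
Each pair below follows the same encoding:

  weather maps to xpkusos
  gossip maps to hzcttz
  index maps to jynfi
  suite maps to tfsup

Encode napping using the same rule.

olzqtxh

Shifts by position in weather: pos 0: w→x (+1), pos 1: e→p (+11), pos 2: a→k (+10), pos 3: t→u (+1), pos 4: h→s (+11), pos 5: e→o (+10) — repeating every 3. It's a Vigenère-style cipher with numeric key [1,11,10]: position i shifts by key[i mod 3].
For napping: n+1=o, a+11=l, p+10=z, p+1=q, i+11=t, n+10=x, g+1=h.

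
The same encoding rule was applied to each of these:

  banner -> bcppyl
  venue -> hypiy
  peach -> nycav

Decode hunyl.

viper

Each letter's alphabet position (a=0..z=25) is mapped through 25·x+2 mod 26 — an affine cipher.
Reversing it on hunyl: h(7)→25·(7−2)≡21=v; u(20)→25·(20−2)≡8=i; n(13)→25·(13−2)≡15=p; y(24)→25·(24−2)≡4=e; l(11)→25·(11−2)≡17=r (all mod 26).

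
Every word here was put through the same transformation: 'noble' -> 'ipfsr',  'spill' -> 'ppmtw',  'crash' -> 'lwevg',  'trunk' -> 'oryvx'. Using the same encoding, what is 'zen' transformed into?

The output letters match the input read backwards, each shifted +4: noble reversed is elbon. Read the word backwards and shift each letter +4.
On zen: reverse → nez; then shift: n+4=r, e+4=i, z+4=d.

rid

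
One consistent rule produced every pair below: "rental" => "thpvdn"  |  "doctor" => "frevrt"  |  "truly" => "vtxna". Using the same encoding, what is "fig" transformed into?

The shift depends on letter class: consonant r→t is +2, but vowel e→h is +3. The rule splits by letter class: vowels +3, consonants +2.
On fig: f(cons)+2=h, i(vowel)+3=l, g(cons)+2=i.

hli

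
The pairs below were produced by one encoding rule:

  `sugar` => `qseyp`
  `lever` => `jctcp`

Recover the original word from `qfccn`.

Each letter is shifted forward by 24 in the alphabet (a Caesar shift of +24).
Undoing it on qfccn: q−24=s, f−24=h, c−24=e, c−24=e, n−24=p.

sheep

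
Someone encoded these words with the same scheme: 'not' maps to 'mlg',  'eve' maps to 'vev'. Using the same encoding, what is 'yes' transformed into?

Each pair mirrors across the alphabet (n↔m, o↔l, t↔g): positions sum to 25. Each letter is replaced by its mirror in the alphabet: a↔z, b↔y, c↔x, and so on (the Atbash cipher).
On yes: y↔b, e↔v, s↔h.

bvh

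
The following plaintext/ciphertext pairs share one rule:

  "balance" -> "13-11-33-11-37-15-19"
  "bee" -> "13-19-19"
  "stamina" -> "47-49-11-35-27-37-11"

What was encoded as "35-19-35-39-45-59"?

memory

b(#2)→13 and a(#1)→11: differences scale by 2, so n = 2·pos + 9. The formula is n = 2×(alphabet index, a=1) + 9.
Undoing it on 35-19-35-39-45-59: 35→(35−9)÷2=13=m, 19→(19−9)÷2=5=e, 35→(35−9)÷2=13=m, 39→(39−9)÷2=15=o, 45→(45−9)÷2=18=r, 59→(59−9)÷2=25=y.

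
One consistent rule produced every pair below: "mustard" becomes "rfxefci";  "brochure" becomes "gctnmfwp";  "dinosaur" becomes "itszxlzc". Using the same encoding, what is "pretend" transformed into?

Shifts by position in mustard: pos 0: m→r (+5), pos 1: u→f (+11), pos 2: s→x (+5), pos 3: t→e (+11) — repeating every 2. A repeating key of period 2 is used — shifts +5, +11 over and over.
Applying it to pretend: p+5=u, r+11=c, e+5=j, t+11=e, e+5=j, n+11=y, d+5=i.

ucjejyi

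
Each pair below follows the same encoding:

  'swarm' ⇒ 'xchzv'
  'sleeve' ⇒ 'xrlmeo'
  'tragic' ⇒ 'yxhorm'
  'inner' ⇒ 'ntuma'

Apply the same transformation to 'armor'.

fxtwa

In swarm: s→x is +5, w→c is +6, a→h is +7, r→z is +8 — the shift increases by 1 each position. Each letter shifts forward by (position + 5), i.e. 5, 6, 7, … — the shift grows by one for each successive letter.
For armor: a+5=f, r+6=x, m+7=t, o+8=w, r+9=a.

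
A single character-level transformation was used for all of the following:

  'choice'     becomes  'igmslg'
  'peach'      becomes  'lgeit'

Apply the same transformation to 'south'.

lxysw

The output letters match the input read backwards, each shifted +4: choice reversed is eciohc. Two steps: reverse the string, then apply a Caesar shift of +4.
On south: reverse → htuos; then shift: h+4=l, t+4=x, u+4=y, o+4=s, s+4=w.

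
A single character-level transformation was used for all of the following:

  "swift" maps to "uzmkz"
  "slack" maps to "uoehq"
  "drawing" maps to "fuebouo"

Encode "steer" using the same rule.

In swift: s→u is +2, w→z is +3, i→m is +4, f→k is +5 — the shift increases by 1 each position. The shift increases by 1 at each position, starting from +2: 2, 3, 4, ….
On steer: s+2=u, t+3=w, e+4=i, e+5=j, r+6=x.

uwijx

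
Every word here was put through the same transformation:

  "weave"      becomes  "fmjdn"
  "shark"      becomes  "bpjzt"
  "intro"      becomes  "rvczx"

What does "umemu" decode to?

Shifts by position in weave: pos 0: w→f (+9), pos 1: e→m (+8), pos 2: a→j (+9), pos 3: v→d (+8) — repeating every 2. It's a Vigenère-style cipher with numeric key [9,8]: position i shifts by key[i mod 2].
Undoing it on umemu: u−9=l, m−8=e, e−9=v, m−8=e, u−9=l.

level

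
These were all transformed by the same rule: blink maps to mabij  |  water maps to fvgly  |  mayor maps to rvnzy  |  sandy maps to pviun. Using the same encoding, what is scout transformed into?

pdzxg

b(1)→m(12) and l(11)→a(0) fit y≡17x+21 (mod 26); the inverse of 17 mod 26 is 23. This is an affine cipher: with a=0,…,z=25, each position x becomes (17x+21) mod 26.
Applying it to scout: s(18)→17·18+21≡15=p; c(2)→17·2+21≡3=d; o(14)→17·14+21≡25=z; u(20)→17·20+21≡23=x; t(19)→17·19+21≡6=g (all mod 26).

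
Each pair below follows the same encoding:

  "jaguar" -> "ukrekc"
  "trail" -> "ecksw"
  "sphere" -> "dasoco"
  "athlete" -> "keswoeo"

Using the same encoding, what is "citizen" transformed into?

nseskoy

The shift depends on letter class: consonant j→u is +11, but vowel a→k is +10. Two shifts are in play — +10 for a/e/i/o/u, +11 for every other letter.
On citizen: c(cons)+11=n, i(vowel)+10=s, t(cons)+11=e, i(vowel)+10=s, z(cons)+11=k, e(vowel)+10=o, n(cons)+11=y.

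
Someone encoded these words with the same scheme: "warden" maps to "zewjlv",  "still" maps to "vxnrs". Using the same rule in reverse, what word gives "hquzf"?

The shift increases by 1 at each position, starting from +3: 3, 4, 5, ….
Undoing it on hquzf: h−3=e, q−4=m, u−5=p, z−6=t, f−7=y.

empty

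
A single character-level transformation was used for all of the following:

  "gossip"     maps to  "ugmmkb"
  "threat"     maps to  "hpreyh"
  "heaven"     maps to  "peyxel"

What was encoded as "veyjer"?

Treating letters as 0–25, the rule is x ↦ 21x + 24 (mod 26).
Reversing it on veyjer: v(21)→5·(21−24)≡11=l; e(4)→5·(4−24)≡4=e; y(24)→5·(24−24)≡0=a; j(9)→5·(9−24)≡3=d; e(4)→5·(4−24)≡4=e; r(17)→5·(17−24)≡17=r (all mod 26).

leader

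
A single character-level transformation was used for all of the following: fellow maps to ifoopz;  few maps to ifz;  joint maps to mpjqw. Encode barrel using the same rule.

ebuufo

The shift depends on letter class: consonant f→i is +3, but vowel e→f is +1. Two shifts are in play — +1 for a/e/i/o/u, +3 for every other letter.
On barrel: b(cons)+3=e, a(vowel)+1=b, r(cons)+3=u, r(cons)+3=u, e(vowel)+1=f, l(cons)+3=o.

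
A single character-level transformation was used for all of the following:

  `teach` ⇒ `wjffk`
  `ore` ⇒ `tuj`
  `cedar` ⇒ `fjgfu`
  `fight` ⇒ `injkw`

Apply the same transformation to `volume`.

ytozpj

Two shifts are in play — +5 for a/e/i/o/u, +3 for every other letter.
For volume: v(cons)+3=y, o(vowel)+5=t, l(cons)+3=o, u(vowel)+5=z, m(cons)+3=p, e(vowel)+5=j.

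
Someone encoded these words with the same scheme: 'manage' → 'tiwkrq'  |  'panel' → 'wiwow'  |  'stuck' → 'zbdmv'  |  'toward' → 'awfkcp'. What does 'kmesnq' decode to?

The shift increases by 1 at each position, starting from +7: 7, 8, 9, ….
Undoing it on kmesnq: k−7=d, m−8=e, e−9=v, s−10=i, n−11=c, q−12=e.

device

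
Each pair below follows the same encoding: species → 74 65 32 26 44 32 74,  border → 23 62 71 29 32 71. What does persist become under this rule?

The formula is n = 3×(alphabet index, a=1) + 17.
Applying it to persist: p=16→65, e=5→32, r=18→71, s=19→74, i=9→44, s=19→74, t=20→77.

65 32 71 74 44 74 77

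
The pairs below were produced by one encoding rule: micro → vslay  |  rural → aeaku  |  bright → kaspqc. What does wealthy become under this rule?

The shift depends on letter class: consonant m→v is +9, but vowel i→s is +10. Vowels shift forward by 10 and consonants shift forward by 9.
For wealthy: w(cons)+9=f, e(vowel)+10=o, a(vowel)+10=k, l(cons)+9=u, t(cons)+9=c, h(cons)+9=q, y(cons)+9=h.

fokucqh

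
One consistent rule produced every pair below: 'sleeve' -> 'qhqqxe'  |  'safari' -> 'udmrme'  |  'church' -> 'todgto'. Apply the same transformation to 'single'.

qxszue

The output letters match the input read backwards, each shifted +12: sleeve reversed is eveels. Read the word backwards and shift each letter +12.
On single: reverse → elgnis; then shift: e+12=q, l+12=x, g+12=s, n+12=z, i+12=u, s+12=e.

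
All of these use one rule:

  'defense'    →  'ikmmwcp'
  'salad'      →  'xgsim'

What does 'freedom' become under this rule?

Letter i (0-indexed) is shifted by i+5, so successive shifts are 5, 6, 7, ….
Applying it to freedom: f+5=k, r+6=x, e+7=l, e+8=m, d+9=m, o+10=y, m+11=x.

kxlmmyx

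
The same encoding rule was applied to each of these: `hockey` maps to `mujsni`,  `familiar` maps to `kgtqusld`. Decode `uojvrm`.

In hockey: h→m is +5, o→u is +6, c→j is +7, k→s is +8 — the shift increases by 1 each position. Letter i (0-indexed) is shifted by i+5, so successive shifts are 5, 6, 7, ….
Undoing it on uojvrm: u−5=p, o−6=i, j−7=c, v−8=n, r−9=i, m−10=c.

picnic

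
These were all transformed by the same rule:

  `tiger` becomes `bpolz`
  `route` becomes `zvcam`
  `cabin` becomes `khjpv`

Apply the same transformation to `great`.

Shifts by position in tiger: pos 0: t→b (+8), pos 1: i→p (+7), pos 2: g→o (+8), pos 3: e→l (+7) — repeating every 2. It's a Vigenère-style cipher with numeric key [8,7]: position i shifts by key[i mod 2].
On great: g+8=o, r+7=y, e+8=m, a+7=h, t+8=b.

oymhb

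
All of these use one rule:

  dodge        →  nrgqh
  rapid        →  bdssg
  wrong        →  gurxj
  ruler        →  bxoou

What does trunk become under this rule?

duxxn

Shifts by position in dodge: pos 0: d→n (+10), pos 1: o→r (+3), pos 2: d→g (+3), pos 3: g→q (+10), pos 4: e→h (+3) — repeating every 3. A repeating key of period 3 is used — shifts +10, +3, +3 over and over.
Applying it to trunk: t+10=d, r+3=u, u+3=x, n+10=x, k+3=n.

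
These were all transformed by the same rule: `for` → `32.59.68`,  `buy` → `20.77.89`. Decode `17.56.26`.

f(#6)→32 and o(#15)→59: differences scale by 3, so n = 3·pos + 14. The formula is n = 3×(alphabet index, a=1) + 14.
Reversing it on 17.56.26: 17→(17−14)÷3=1=a, 56→(56−14)÷3=14=n, 26→(26−14)÷3=4=d.

and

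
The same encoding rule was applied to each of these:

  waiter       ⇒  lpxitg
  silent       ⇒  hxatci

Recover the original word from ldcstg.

Compare letters: w→l is +15, a→p is +15, i→x is +15 — a constant shift. Each letter is shifted forward by 15 in the alphabet (a Caesar shift of +15).
Decoding ldcstg: l−15=w, d−15=o, c−15=n, s−15=d, t−15=e, g−15=r.

wonder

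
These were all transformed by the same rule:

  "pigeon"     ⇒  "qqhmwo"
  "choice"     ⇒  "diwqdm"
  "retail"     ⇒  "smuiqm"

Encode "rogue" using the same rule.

swhcm

The shift depends on letter class: consonant p→q is +1, but vowel i→q is +8. The rule splits by letter class: vowels +8, consonants +1.
On rogue: r(cons)+1=s, o(vowel)+8=w, g(cons)+1=h, u(vowel)+8=c, e(vowel)+8=m.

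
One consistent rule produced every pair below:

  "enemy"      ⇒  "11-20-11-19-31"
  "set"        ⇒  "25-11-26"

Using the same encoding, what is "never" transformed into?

e is letter #5 and maps to 11: an offset of 6. Each letter is replaced by its alphabet position (a=1..z=26) + 6.
Applying it to never: n=14→20, e=5→11, v=22→28, e=5→11, r=18→24.

20-11-28-11-24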